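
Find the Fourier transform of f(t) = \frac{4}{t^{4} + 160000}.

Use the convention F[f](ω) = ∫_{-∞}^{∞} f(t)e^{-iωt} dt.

F(ω) = \frac{\pi e^{- 10 \sqrt{2} \left|{\omega}\right|} \sin{\left(10 \sqrt{2} \left|{\omega}\right| + \frac{\pi}{4} \right)}}{2000}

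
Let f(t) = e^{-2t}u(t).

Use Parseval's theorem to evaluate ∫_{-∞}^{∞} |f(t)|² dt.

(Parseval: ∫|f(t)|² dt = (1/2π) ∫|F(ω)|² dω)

∫|f(t)|² dt = \frac{1}{4}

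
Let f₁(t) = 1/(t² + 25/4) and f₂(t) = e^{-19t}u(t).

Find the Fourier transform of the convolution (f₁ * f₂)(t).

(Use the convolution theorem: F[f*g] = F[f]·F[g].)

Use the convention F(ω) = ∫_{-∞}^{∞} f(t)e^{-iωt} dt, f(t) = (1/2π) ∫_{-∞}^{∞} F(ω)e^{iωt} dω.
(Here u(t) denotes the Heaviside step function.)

F[f₁*f₂](ω) = \frac{2 \pi e^{- \frac{5 \left|{\omega}\right|}{2}}}{5 \left(i \omega + 19\right)}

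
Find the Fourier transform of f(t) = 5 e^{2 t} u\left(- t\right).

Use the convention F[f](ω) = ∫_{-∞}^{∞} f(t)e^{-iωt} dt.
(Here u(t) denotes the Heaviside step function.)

F(ω) = - \frac{5}{i \omega - 2}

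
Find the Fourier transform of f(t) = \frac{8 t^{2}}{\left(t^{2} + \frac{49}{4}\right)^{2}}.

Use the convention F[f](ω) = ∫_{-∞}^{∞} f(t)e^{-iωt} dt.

F(ω) = \frac{4 \pi \left(2 - 7 \left|{\omega}\right|\right) e^{- \frac{7 \left|{\omega}\right|}{2}}}{7}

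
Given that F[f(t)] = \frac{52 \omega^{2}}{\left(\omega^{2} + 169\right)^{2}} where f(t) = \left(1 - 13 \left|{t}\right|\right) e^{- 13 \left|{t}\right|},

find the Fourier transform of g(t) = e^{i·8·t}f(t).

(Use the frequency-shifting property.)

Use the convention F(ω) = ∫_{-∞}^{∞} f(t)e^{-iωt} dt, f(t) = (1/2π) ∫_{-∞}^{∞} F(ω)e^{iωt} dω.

F[g](ω) = \frac{52 \left(\omega - 8\right)^{2}}{\left(\left(\omega - 8\right)^{2} + 169\right)^{2}}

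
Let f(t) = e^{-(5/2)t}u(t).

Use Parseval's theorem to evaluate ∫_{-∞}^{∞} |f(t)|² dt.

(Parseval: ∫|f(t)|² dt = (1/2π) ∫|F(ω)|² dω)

∫|f(t)|² dt = \frac{1}{5}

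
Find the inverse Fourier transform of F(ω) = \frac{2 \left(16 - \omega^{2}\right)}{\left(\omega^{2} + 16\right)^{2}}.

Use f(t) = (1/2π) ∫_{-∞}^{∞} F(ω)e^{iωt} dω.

f(t) = e^{- 4 \left|{t}\right|} \left|{t}\right|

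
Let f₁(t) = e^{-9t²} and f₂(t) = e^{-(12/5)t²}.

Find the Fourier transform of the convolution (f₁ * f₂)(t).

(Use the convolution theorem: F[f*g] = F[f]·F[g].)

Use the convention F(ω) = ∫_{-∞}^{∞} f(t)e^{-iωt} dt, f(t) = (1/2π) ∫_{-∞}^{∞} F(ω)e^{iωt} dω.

F[f₁*f₂](ω) = \frac{\sqrt{15} \pi e^{- \frac{19 \omega^{2}}{144}}}{18}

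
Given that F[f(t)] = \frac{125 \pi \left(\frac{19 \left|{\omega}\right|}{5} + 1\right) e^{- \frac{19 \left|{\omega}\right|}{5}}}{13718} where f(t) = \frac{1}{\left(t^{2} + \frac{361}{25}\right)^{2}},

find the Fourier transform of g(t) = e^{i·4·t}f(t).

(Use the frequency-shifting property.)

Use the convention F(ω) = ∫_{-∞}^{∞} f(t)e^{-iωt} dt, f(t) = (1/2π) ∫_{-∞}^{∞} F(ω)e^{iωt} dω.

F[g](ω) = \frac{25 \pi \left(19 \left|{\omega - 4}\right| + 5\right) e^{- \frac{19 \left|{\omega - 4}\right|}{5}}}{13718}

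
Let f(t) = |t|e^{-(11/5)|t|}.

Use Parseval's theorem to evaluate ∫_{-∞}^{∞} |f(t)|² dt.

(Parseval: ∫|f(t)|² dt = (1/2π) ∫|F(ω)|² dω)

∫|f(t)|² dt = \frac{125}{2662}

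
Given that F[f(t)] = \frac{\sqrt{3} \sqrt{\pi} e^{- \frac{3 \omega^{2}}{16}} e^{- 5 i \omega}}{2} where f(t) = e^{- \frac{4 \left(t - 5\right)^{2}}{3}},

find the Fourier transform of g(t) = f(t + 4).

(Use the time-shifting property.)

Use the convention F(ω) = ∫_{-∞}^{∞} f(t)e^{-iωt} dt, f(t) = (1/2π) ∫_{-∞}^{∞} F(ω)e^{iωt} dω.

F[g](ω) = \frac{\sqrt{3} \sqrt{\pi} e^{- \omega \left(\frac{3 \omega}{16} + i\right)}}{2}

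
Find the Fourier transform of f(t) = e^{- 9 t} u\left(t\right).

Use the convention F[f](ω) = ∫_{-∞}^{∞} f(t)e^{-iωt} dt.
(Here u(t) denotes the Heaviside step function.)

F(ω) = \frac{1}{i \omega + 9}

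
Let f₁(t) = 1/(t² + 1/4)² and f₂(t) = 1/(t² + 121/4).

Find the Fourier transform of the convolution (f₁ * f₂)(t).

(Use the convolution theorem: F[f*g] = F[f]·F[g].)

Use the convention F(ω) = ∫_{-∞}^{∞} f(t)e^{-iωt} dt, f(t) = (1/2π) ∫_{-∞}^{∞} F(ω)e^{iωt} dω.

F[f₁*f₂](ω) = \frac{4 \pi^{2} \left(\left|{\omega}\right| + 2\right) e^{- 6 \left|{\omega}\right|}}{11}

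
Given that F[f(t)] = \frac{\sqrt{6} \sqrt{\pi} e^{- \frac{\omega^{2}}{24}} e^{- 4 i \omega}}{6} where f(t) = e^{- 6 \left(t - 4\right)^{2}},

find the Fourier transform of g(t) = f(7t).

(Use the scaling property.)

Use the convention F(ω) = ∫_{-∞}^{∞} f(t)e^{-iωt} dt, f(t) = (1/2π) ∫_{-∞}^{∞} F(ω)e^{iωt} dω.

F[g](ω) = \frac{\sqrt{6} \sqrt{\pi} e^{- \frac{\omega \left(\omega + 672 i\right)}{1176}}}{42}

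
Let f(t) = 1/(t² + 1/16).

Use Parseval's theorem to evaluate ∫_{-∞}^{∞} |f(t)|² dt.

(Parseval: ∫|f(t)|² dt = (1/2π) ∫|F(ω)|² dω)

∫|f(t)|² dt = 32 \pi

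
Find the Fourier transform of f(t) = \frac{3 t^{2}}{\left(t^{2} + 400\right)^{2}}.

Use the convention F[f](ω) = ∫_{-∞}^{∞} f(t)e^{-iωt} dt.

F(ω) = \frac{3 \pi \left(1 - 20 \left|{\omega}\right|\right) e^{- 20 \left|{\omega}\right|}}{40}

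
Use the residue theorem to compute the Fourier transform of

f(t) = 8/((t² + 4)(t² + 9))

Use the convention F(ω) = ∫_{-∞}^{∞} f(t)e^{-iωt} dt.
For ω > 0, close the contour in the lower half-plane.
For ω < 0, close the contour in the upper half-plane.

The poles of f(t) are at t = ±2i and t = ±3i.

Let g(z) = f(z)e^{-iωz}; for large |z| the factor e^{-iωz} decays in the lower half-plane when ω > 0 and in the upper half-plane when ω < 0.

Case ω > 0 (lower half-plane, clockwise contour ⇒ F(ω) = -2πi·ΣRes):
  Res_{z = - 2 i} g(z) = \frac{2 i e^{- 2 \omega}}{5}
  Res_{z = - 3 i} g(z) = - \frac{4 i e^{- 3 \omega}}{15}
  F(ω) = -2πi·ΣRes = \frac{4 \pi \left(3 e^{\omega} - 2\right) e^{- 3 \omega}}{15}

Case ω < 0 (upper half-plane, counterclockwise contour ⇒ F(ω) = +2πi·ΣRes):
  Res_{z = 2 i} g(z) = - \frac{2 i e^{2 \omega}}{5}
  Res_{z = 3 i} g(z) = \frac{4 i e^{3 \omega}}{15}
  F(ω) = 2πi·ΣRes = \frac{4 \pi \left(3 - 2 e^{\omega}\right) e^{2 \omega}}{15}

Both cases combine into a single formula in |ω|:

F(ω) = \frac{4 \pi \left(3 e^{\left|{\omega}\right|} - 2\right) e^{- 3 \left|{\omega}\right|}}{15}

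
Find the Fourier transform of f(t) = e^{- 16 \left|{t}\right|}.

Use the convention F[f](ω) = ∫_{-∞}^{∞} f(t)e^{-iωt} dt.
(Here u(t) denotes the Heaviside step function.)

F(ω) = \frac{32}{\omega^{2} + 256}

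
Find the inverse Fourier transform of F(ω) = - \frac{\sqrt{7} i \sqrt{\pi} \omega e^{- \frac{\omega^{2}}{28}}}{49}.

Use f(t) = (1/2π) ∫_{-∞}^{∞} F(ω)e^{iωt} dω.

f(t) = 2 t e^{- 7 t^{2}}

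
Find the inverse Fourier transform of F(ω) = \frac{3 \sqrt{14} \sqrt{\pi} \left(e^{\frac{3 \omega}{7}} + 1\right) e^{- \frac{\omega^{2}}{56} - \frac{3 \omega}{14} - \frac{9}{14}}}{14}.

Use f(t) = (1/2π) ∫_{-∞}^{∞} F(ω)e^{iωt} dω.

f(t) = 6 e^{- 14 t^{2}} \cos{\left(6 t \right)}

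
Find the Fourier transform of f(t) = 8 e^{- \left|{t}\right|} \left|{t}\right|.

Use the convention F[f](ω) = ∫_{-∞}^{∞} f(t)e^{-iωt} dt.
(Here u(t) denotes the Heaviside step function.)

F(ω) = \frac{16 \left(1 - \omega^{2}\right)}{\left(\omega^{2} + 1\right)^{2}}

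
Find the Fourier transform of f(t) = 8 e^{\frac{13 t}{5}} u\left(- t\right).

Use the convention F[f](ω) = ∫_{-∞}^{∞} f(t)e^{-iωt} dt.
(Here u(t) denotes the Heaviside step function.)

F(ω) = - \frac{40}{5 i \omega - 13}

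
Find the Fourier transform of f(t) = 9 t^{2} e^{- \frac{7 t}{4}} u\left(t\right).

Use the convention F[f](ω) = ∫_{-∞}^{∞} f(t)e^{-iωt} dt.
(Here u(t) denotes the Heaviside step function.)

F(ω) = \frac{1152}{\left(4 i \omega + 7\right)^{3}}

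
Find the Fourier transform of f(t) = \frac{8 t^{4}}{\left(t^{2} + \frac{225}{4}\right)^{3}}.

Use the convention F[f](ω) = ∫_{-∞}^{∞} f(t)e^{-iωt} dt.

F(ω) = \frac{\pi \left(75 \omega^{2} - 50 \left|{\omega}\right| + 4\right) e^{- \frac{15 \left|{\omega}\right|}{2}}}{10}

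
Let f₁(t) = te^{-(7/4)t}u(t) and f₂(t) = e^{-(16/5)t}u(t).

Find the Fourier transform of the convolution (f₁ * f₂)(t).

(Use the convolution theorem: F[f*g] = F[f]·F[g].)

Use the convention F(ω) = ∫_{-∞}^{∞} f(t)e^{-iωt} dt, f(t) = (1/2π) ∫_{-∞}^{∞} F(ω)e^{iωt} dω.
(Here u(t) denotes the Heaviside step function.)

F[f₁*f₂](ω) = \frac{80}{\left(4 i \omega + 7\right)^{2} \left(5 i \omega + 16\right)}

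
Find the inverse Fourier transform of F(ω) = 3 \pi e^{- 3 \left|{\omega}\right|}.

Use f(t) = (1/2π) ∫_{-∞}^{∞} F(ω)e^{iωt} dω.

f(t) = \frac{9}{t^{2} + 9}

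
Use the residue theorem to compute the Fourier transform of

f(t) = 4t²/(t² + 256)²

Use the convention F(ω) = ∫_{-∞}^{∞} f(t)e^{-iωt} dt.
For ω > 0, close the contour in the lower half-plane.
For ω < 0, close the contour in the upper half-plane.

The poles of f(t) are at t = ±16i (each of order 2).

Let g(z) = f(z)e^{-iωz}; for large |z| the factor e^{-iωz} decays in the lower half-plane when ω > 0 and in the upper half-plane when ω < 0.

Case ω > 0 (lower half-plane, clockwise contour ⇒ F(ω) = -2πi·ΣRes):
  Res_{z = - 16 i} g(z) = i \left(\frac{1}{16} - \omega\right) e^{- 16 \omega} (pole of order 2)
  F(ω) = -2πi·ΣRes = \frac{\pi \left(1 - 16 \omega\right) e^{- 16 \omega}}{8}

Case ω < 0 (upper half-plane, counterclockwise contour ⇒ F(ω) = +2πi·ΣRes):
  Res_{z = 16 i} g(z) = i \left(- \omega - \frac{1}{16}\right) e^{16 \omega} (pole of order 2)
  F(ω) = 2πi·ΣRes = \frac{\pi \left(16 \omega + 1\right) e^{16 \omega}}{8}

Both cases combine into a single formula in |ω|:

F(ω) = \frac{\pi \left(1 - 16 \left|{\omega}\right|\right) e^{- 16 \left|{\omega}\right|}}{8}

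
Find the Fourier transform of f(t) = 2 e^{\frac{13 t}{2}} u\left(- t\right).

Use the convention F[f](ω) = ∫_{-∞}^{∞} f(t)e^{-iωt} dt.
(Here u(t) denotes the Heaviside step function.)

F(ω) = - \frac{4}{2 i \omega - 13}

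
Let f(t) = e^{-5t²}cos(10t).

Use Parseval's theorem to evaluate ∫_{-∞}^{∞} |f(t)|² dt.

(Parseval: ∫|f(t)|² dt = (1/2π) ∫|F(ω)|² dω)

∫|f(t)|² dt = \frac{\sqrt{10} \sqrt{\pi} \left(1 + e^{10}\right)}{20 e^{10}}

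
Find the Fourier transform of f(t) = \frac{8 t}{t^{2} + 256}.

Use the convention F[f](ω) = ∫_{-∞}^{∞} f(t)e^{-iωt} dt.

F(ω) = - 8 i \pi e^{- 16 \left|{\omega}\right|} \operatorname{sign}{\left(\omega \right)}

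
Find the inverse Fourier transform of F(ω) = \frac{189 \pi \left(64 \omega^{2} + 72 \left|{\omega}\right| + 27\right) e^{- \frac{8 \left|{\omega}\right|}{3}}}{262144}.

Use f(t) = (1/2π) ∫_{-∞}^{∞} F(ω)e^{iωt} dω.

f(t) = \frac{7}{\left(t^{2} + \frac{64}{9}\right)^{3}}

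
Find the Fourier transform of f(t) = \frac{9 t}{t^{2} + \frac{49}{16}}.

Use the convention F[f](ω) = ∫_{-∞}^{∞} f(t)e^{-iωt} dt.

F(ω) = - 9 i \pi e^{- \frac{7 \left|{\omega}\right|}{4}} \operatorname{sign}{\left(\omega \right)}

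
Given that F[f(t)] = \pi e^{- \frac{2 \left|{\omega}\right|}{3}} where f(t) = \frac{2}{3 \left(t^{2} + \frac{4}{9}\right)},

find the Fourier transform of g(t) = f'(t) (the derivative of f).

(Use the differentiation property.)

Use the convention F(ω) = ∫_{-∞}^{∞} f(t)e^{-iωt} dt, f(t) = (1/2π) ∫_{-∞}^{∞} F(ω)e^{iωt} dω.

F[g](ω) = i \pi \omega e^{- \frac{2 \left|{\omega}\right|}{3}}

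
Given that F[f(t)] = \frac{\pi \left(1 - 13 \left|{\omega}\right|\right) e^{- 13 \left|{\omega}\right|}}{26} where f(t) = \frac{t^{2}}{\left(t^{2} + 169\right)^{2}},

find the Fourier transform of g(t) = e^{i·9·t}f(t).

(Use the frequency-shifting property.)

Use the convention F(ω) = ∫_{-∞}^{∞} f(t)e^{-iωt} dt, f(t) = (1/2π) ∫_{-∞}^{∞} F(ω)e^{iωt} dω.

F[g](ω) = \frac{\pi \left(1 - 13 \left|{\omega - 9}\right|\right) e^{- 13 \left|{\omega - 9}\right|}}{26}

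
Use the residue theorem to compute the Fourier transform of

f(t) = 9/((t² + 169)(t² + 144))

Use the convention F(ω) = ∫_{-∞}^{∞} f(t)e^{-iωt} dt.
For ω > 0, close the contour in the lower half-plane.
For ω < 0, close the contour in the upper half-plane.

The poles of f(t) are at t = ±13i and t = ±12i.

Let g(z) = f(z)e^{-iωz}; for large |z| the factor e^{-iωz} decays in the lower half-plane when ω > 0 and in the upper half-plane when ω < 0.

Case ω > 0 (lower half-plane, clockwise contour ⇒ F(ω) = -2πi·ΣRes):
  Res_{z = - 13 i} g(z) = - \frac{9 i e^{- 13 \omega}}{650}
  Res_{z = - 12 i} g(z) = \frac{3 i e^{- 12 \omega}}{200}
  F(ω) = -2πi·ΣRes = \frac{3 \pi \left(13 e^{\omega} - 12\right) e^{- 13 \omega}}{1300}

Case ω < 0 (upper half-plane, counterclockwise contour ⇒ F(ω) = +2πi·ΣRes):
  Res_{z = 13 i} g(z) = \frac{9 i e^{13 \omega}}{650}
  Res_{z = 12 i} g(z) = - \frac{3 i e^{12 \omega}}{200}
  F(ω) = 2πi·ΣRes = \frac{3 \pi \left(13 - 12 e^{\omega}\right) e^{12 \omega}}{1300}

Both cases combine into a single formula in |ω|:

F(ω) = \frac{3 \pi \left(13 e^{\left|{\omega}\right|} - 12\right) e^{- 13 \left|{\omega}\right|}}{1300}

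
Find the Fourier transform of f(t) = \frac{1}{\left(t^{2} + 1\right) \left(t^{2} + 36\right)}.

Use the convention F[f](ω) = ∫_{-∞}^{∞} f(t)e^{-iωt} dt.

F(ω) = \frac{\pi e^{- \left|{\omega}\right|}}{35} - \frac{\pi e^{- 6 \left|{\omega}\right|}}{210}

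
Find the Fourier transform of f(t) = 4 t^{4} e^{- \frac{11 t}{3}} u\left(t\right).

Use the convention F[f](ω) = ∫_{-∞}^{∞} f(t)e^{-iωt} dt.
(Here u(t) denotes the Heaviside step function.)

F(ω) = \frac{23328}{\left(3 i \omega + 11\right)^{5}}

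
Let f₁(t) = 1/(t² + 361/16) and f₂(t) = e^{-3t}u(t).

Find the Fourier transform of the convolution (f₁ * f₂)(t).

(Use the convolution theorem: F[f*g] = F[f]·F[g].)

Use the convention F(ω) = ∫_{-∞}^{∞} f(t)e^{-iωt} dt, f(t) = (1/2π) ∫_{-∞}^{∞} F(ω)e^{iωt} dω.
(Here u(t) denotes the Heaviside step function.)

F[f₁*f₂](ω) = \frac{4 \pi e^{- \frac{19 \left|{\omega}\right|}{4}}}{19 \left(i \omega + 3\right)}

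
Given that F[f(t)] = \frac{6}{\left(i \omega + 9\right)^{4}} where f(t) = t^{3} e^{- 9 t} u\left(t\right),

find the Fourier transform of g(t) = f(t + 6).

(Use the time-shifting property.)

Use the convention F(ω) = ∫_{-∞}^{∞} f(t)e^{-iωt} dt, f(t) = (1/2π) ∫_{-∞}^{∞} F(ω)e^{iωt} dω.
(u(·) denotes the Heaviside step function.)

F[g](ω) = \frac{6 e^{6 i \omega}}{\left(i \omega + 9\right)^{4}}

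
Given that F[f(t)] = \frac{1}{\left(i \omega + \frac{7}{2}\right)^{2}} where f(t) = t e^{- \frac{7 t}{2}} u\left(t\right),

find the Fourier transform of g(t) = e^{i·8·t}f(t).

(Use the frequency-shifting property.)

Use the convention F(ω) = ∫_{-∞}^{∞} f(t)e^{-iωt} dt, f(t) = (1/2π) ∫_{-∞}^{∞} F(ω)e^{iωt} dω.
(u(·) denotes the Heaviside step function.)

F[g](ω) = \frac{4}{\left(2 i \left(\omega - 8\right) + 7\right)^{2}}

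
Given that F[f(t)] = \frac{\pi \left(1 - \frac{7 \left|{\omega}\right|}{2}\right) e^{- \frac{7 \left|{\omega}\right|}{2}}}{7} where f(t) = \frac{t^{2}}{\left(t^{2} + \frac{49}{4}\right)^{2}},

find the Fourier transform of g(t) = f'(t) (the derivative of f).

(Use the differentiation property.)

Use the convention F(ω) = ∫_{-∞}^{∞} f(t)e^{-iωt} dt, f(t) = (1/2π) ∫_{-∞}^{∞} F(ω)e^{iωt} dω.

F[g](ω) = \frac{i \pi \omega \left(2 - 7 \left|{\omega}\right|\right) e^{- \frac{7 \left|{\omega}\right|}{2}}}{14}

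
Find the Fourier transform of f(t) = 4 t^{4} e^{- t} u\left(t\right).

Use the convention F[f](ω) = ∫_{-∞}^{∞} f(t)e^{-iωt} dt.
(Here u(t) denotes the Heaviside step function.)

F(ω) = \frac{96}{\left(i \omega + 1\right)^{5}}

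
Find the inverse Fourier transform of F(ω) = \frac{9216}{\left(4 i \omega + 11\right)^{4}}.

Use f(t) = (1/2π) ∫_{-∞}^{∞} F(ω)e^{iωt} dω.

f(t) = 6 t^{3} e^{- \frac{11 t}{4}} u\left(t\right)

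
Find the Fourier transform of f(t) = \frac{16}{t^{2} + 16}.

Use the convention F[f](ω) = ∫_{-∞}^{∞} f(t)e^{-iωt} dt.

F(ω) = 4 \pi e^{- 4 \left|{\omega}\right|}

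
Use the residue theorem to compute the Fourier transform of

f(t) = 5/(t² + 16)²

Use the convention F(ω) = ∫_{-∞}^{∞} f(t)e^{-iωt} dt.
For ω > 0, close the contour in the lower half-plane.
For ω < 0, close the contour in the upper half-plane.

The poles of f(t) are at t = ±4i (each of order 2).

Let g(z) = f(z)e^{-iωz}; for large |z| the factor e^{-iωz} decays in the lower half-plane when ω > 0 and in the upper half-plane when ω < 0.

Case ω > 0 (lower half-plane, clockwise contour ⇒ F(ω) = -2πi·ΣRes):
  Res_{z = - 4 i} g(z) = \frac{5 i \left(4 \omega + 1\right) e^{- 4 \omega}}{256} (pole of order 2)
  F(ω) = -2πi·ΣRes = \frac{5 \pi \left(4 \omega + 1\right) e^{- 4 \omega}}{128}

Case ω < 0 (upper half-plane, counterclockwise contour ⇒ F(ω) = +2πi·ΣRes):
  Res_{z = 4 i} g(z) = \frac{5 i \left(4 \omega - 1\right) e^{4 \omega}}{256} (pole of order 2)
  F(ω) = 2πi·ΣRes = \frac{5 \pi \left(1 - 4 \omega\right) e^{4 \omega}}{128}

Both cases combine into a single formula in |ω|:

F(ω) = \frac{5 \pi \left(4 \left|{\omega}\right| + 1\right) e^{- 4 \left|{\omega}\right|}}{128}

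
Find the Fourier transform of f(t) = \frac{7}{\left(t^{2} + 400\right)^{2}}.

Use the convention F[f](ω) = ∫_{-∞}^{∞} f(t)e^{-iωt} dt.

F(ω) = \frac{7 \pi \left(20 \left|{\omega}\right| + 1\right) e^{- 20 \left|{\omega}\right|}}{16000}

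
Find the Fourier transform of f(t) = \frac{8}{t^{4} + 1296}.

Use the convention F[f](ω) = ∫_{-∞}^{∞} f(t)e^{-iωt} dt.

F(ω) = \frac{\pi e^{- 3 \sqrt{2} \left|{\omega}\right|} \sin{\left(3 \sqrt{2} \left|{\omega}\right| + \frac{\pi}{4} \right)}}{27}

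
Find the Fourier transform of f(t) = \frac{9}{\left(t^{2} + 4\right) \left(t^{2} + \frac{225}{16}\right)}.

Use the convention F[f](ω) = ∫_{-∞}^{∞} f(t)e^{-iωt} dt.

F(ω) = \frac{72 \pi e^{- 2 \left|{\omega}\right|}}{161} - \frac{192 \pi e^{- \frac{15 \left|{\omega}\right|}{4}}}{805}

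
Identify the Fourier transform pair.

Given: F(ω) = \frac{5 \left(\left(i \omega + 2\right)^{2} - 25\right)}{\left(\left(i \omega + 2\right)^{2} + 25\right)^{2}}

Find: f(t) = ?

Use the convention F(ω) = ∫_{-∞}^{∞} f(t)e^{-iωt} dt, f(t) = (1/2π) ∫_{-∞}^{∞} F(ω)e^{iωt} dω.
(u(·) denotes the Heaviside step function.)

f(t) = 5 t e^{- 2 t} \cos{\left(5 t \right)} u\left(t\right)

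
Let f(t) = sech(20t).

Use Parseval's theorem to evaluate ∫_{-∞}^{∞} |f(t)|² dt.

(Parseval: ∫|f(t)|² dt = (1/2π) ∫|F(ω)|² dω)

∫|f(t)|² dt = \frac{1}{10}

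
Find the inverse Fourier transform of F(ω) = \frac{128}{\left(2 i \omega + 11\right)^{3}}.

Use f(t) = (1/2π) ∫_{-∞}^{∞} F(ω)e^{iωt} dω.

f(t) = 8 t^{2} e^{- \frac{11 t}{2}} u\left(t\right)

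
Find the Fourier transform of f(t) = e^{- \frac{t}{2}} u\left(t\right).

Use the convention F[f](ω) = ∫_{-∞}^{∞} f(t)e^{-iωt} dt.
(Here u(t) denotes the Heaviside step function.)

F(ω) = \frac{2}{2 i \omega + 1}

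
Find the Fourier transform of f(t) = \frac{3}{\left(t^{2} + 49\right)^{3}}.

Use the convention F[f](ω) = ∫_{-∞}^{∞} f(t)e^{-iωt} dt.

F(ω) = \frac{3 \pi \left(49 \omega^{2} + 21 \left|{\omega}\right| + 3\right) e^{- 7 \left|{\omega}\right|}}{134456}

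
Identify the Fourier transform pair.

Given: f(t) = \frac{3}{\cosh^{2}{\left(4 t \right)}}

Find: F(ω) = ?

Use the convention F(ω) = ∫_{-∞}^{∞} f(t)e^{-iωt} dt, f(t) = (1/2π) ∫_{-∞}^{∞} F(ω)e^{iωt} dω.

F(ω) = \frac{3 \pi \omega}{16 \sinh{\left(\frac{\pi \omega}{8} \right)}}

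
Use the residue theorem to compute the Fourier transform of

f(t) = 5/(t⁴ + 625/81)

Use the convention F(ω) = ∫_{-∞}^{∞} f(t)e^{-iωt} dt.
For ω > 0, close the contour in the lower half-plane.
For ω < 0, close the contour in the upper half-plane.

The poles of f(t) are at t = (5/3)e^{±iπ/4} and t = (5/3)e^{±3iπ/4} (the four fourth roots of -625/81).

Let g(z) = f(z)e^{-iωz}; for large |z| the factor e^{-iωz} decays in the lower half-plane when ω > 0 and in the upper half-plane when ω < 0.

Case ω > 0 (lower half-plane, clockwise contour ⇒ F(ω) = -2πi·ΣRes):
  Res_{z = - \frac{5 \sqrt{2}}{6} - \frac{5 \sqrt{2} i}{6}} g(z) = \frac{27 \sqrt{2} i \left(1 - i\right) e^{\frac{5 \sqrt{2} \omega \left(-1 + i\right)}{6}}}{200}
  Res_{z = \frac{5 \sqrt{2}}{6} - \frac{5 \sqrt{2} i}{6}} g(z) = \frac{27 \sqrt{2} i \left(1 + i\right) e^{- \frac{5 \sqrt{2} \omega \left(1 + i\right)}{6}}}{200}
  F(ω) = -2πi·ΣRes = \frac{27 \sqrt{2} \pi \left(1 - i\right) \left(e^{\frac{5 \sqrt{2} i \omega}{3}} + i\right) e^{- \frac{5 \sqrt{2} \omega \left(1 + i\right)}{6}}}{100} = \frac{27 \pi e^{- \frac{5 \sqrt{2} \omega}{6}} \sin{\left(\frac{5 \sqrt{2} \omega}{6} + \frac{\pi}{4} \right)}}{25}

Case ω < 0 (upper half-plane, counterclockwise contour ⇒ F(ω) = +2πi·ΣRes):
  Res_{z = \frac{5 \sqrt{2}}{6} + \frac{5 \sqrt{2} i}{6}} g(z) = \frac{27 \sqrt{2} i \left(-1 + i\right) e^{\frac{5 \sqrt{2} \omega \left(1 - i\right)}{6}}}{200}
  Res_{z = - \frac{5 \sqrt{2}}{6} + \frac{5 \sqrt{2} i}{6}} g(z) = \frac{27 \sqrt{2} \left(1 - i\right) e^{\frac{5 \sqrt{2} \omega \left(1 + i\right)}{6}}}{200}
  F(ω) = 2πi·ΣRes = - \frac{27 \sqrt{2} i \pi \left(i \left(1 - i\right) e^{\frac{5 \sqrt{2} \omega \left(1 - i\right)}{6}} - \left(1 - i\right) e^{\frac{5 \sqrt{2} \omega \left(1 + i\right)}{6}}\right)}{100} = \frac{27 \pi e^{\frac{5 \sqrt{2} \omega}{6}} \cos{\left(\frac{5 \sqrt{2} \omega}{6} + \frac{\pi}{4} \right)}}{25}

Both cases combine into a single formula in |ω|:

F(ω) = \frac{27 \pi e^{- \frac{5 \sqrt{2} \left|{\omega}\right|}{6}} \sin{\left(\frac{5 \sqrt{2} \left|{\omega}\right|}{6} + \frac{\pi}{4} \right)}}{25}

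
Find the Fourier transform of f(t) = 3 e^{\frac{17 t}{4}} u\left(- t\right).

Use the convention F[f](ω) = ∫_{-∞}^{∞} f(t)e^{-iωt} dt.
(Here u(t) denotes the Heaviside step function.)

F(ω) = - \frac{12}{4 i \omega - 17}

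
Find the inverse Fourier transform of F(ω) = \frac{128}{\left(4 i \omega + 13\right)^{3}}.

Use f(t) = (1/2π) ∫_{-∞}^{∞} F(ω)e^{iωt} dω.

f(t) = t^{2} e^{- \frac{13 t}{4}} u\left(t\right)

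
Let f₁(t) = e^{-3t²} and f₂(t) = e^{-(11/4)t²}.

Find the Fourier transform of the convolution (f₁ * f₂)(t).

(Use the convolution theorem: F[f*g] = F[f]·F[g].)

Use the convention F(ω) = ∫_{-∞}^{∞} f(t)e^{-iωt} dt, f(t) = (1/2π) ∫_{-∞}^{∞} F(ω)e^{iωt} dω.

F[f₁*f₂](ω) = \frac{2 \sqrt{33} \pi e^{- \frac{23 \omega^{2}}{132}}}{33}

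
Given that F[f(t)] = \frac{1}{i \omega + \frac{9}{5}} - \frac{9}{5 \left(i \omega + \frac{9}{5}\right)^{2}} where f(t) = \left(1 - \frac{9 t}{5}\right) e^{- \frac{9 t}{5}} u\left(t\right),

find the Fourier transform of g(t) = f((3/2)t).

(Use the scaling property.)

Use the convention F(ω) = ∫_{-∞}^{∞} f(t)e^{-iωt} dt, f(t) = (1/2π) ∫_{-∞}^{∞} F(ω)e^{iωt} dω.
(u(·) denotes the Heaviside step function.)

F[g](ω) = \frac{100 i \omega}{- 100 \omega^{2} + 540 i \omega + 729}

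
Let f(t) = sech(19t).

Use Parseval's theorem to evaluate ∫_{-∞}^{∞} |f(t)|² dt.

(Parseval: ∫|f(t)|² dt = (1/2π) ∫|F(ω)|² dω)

∫|f(t)|² dt = \frac{2}{19}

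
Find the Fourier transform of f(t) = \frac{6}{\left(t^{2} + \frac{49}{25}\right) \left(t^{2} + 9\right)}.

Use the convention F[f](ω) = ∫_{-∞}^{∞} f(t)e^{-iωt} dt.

F(ω) = - \frac{25 \pi e^{- 3 \left|{\omega}\right|}}{88} + \frac{375 \pi e^{- \frac{7 \left|{\omega}\right|}{5}}}{616}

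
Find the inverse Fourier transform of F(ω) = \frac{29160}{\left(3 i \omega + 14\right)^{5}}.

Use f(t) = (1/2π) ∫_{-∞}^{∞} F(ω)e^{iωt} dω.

f(t) = 5 t^{4} e^{- \frac{14 t}{3}} u\left(t\right)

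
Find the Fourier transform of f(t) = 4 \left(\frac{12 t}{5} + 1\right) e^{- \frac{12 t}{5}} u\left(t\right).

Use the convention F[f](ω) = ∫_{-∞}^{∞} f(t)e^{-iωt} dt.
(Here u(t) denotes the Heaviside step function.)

F(ω) = \frac{20 \left(- 5 i \omega - 24\right)}{25 \omega^{2} - 120 i \omega - 144}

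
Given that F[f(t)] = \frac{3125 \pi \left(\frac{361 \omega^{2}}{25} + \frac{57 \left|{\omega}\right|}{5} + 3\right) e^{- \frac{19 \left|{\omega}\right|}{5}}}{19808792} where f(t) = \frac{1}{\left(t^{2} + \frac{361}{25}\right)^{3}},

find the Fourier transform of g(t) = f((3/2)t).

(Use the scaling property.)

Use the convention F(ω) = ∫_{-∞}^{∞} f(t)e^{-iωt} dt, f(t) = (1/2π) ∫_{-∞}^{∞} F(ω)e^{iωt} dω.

F[g](ω) = \frac{125 \pi \left(1444 \omega^{2} + 1710 \left|{\omega}\right| + 675\right) e^{- \frac{38 \left|{\omega}\right|}{15}}}{267418692}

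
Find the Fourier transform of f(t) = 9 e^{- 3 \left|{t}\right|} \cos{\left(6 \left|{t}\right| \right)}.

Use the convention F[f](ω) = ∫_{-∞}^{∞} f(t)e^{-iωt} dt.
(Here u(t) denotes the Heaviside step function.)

F(ω) = \frac{54 \left(\omega^{2} + 45\right)}{\omega^{4} - 54 \omega^{2} + 2025}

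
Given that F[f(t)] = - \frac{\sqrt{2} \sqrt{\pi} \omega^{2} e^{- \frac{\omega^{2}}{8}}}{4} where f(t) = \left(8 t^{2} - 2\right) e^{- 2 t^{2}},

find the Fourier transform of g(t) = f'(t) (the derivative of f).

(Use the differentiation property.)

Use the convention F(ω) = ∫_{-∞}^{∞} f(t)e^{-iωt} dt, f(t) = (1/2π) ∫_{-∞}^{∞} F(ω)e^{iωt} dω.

F[g](ω) = - \frac{\sqrt{2} i \sqrt{\pi} \omega^{3} e^{- \frac{\omega^{2}}{8}}}{4}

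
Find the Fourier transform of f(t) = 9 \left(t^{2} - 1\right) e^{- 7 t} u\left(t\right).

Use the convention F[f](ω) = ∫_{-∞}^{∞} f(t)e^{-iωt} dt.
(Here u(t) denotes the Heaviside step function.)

F(ω) = \frac{9 \left(2 i \omega - \left(i \omega + 7\right)^{3} + 14\right)}{\left(i \omega + 7\right)^{4}}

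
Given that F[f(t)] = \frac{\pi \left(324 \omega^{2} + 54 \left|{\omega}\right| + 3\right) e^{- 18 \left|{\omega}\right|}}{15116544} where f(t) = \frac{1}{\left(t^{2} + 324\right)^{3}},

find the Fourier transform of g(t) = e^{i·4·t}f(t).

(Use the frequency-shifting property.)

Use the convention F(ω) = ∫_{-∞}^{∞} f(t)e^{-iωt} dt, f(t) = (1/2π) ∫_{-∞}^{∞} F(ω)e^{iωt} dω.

F[g](ω) = \frac{\pi \left(108 \left(\omega - 4\right)^{2} + 18 \left|{\omega - 4}\right| + 1\right) e^{- 18 \left|{\omega - 4}\right|}}{5038848}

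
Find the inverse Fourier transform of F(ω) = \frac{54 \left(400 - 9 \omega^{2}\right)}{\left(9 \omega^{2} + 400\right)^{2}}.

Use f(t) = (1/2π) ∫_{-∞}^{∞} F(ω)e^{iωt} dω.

f(t) = 3 e^{- \frac{20 \left|{t}\right|}{3}} \left|{t}\right|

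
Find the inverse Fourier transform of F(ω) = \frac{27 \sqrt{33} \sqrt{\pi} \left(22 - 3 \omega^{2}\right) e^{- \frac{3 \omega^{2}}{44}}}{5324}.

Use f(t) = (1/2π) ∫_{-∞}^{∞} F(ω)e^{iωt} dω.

f(t) = 9 t^{2} e^{- \frac{11 t^{2}}{3}}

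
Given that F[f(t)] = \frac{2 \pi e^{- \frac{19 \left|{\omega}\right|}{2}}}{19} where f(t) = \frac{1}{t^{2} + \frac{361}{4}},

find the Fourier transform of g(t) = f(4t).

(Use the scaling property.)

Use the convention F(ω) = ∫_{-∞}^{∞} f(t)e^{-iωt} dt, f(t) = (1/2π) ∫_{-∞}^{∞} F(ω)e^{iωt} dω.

F[g](ω) = \frac{\pi e^{- \frac{19 \left|{\omega}\right|}{8}}}{38}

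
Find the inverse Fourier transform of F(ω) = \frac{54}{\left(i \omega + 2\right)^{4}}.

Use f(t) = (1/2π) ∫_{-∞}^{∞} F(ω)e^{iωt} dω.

f(t) = 9 t^{3} e^{- 2 t} u\left(t\right)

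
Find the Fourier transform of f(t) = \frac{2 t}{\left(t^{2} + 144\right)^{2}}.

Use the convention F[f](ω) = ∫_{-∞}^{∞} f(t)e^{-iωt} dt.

F(ω) = - \frac{i \pi \omega e^{- 12 \left|{\omega}\right|}}{12}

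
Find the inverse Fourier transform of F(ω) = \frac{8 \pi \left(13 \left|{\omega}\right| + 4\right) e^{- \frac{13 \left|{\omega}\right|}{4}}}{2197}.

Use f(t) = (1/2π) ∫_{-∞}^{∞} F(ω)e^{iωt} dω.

f(t) = \frac{1}{\left(t^{2} + \frac{169}{16}\right)^{2}}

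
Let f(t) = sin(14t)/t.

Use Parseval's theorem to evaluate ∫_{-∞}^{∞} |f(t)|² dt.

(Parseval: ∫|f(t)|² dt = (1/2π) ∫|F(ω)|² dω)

∫|f(t)|² dt = 14 \pi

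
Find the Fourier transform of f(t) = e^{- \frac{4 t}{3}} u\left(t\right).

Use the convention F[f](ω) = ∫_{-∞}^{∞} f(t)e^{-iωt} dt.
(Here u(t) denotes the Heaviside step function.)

F(ω) = \frac{3}{3 i \omega + 4}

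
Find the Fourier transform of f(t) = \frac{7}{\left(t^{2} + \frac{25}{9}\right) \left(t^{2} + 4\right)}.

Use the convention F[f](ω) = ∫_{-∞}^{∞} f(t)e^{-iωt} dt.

F(ω) = - \frac{63 \pi e^{- 2 \left|{\omega}\right|}}{22} + \frac{189 \pi e^{- \frac{5 \left|{\omega}\right|}{3}}}{55}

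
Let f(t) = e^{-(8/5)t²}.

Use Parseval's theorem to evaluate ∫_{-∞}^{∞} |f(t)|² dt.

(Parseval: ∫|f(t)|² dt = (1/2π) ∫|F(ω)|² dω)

∫|f(t)|² dt = \frac{\sqrt{5} \sqrt{\pi}}{4}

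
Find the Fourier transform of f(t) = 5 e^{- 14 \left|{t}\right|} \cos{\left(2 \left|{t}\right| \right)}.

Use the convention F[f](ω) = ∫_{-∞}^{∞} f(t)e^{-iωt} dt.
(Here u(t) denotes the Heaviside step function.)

F(ω) = \frac{140 \left(\omega^{2} + 200\right)}{\omega^{4} + 384 \omega^{2} + 40000}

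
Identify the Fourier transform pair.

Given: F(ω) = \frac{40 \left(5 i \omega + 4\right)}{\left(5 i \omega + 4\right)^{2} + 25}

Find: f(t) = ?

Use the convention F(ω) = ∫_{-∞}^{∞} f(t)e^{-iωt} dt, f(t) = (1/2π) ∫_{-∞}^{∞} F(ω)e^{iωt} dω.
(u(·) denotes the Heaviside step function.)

f(t) = 8 e^{- \frac{4 t}{5}} \cos{\left(t \right)} u\left(t\right)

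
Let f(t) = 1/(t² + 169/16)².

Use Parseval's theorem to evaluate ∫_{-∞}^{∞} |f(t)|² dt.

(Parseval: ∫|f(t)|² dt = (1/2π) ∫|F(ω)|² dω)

∫|f(t)|² dt = \frac{5120 \pi}{62748517}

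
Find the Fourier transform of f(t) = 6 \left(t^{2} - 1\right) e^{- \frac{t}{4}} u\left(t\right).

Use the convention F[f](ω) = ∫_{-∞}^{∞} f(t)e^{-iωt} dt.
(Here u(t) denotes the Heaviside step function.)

F(ω) = \frac{24 \left(128 i \omega - \left(4 i \omega + 1\right)^{3} + 32\right)}{\left(4 i \omega + 1\right)^{4}}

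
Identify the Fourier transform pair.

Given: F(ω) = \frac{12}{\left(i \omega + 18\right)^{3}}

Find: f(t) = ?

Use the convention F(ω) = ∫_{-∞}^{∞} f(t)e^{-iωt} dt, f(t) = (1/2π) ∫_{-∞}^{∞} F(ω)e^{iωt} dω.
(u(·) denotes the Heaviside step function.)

f(t) = 6 t^{2} e^{- 18 t} u\left(t\right)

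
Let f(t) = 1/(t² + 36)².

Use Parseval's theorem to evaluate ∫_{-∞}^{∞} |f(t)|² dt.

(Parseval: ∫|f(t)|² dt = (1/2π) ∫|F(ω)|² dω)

∫|f(t)|² dt = \frac{5 \pi}{4478976}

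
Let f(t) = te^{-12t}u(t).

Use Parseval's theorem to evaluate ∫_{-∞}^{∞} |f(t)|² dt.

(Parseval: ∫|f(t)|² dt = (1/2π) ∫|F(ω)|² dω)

∫|f(t)|² dt = \frac{1}{6912}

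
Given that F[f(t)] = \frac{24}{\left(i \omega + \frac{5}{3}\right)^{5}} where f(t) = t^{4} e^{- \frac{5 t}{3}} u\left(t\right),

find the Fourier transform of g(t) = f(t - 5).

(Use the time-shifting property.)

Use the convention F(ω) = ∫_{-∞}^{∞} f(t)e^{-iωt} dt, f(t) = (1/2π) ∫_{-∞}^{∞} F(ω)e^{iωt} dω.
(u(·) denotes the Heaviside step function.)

F[g](ω) = \frac{5832 e^{- 5 i \omega}}{\left(3 i \omega + 5\right)^{5}}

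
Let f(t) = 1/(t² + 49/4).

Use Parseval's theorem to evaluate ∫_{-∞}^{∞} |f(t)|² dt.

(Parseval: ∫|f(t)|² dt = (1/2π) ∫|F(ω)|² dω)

∫|f(t)|² dt = \frac{4 \pi}{343}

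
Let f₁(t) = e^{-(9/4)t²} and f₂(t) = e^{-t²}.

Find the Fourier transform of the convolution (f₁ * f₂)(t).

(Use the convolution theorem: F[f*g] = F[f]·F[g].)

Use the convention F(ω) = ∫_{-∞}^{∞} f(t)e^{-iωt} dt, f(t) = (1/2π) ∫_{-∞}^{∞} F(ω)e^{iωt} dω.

F[f₁*f₂](ω) = \frac{2 \pi e^{- \frac{13 \omega^{2}}{36}}}{3}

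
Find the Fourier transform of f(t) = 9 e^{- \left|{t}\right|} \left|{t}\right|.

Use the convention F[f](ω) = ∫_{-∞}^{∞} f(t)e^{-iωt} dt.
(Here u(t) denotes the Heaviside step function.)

F(ω) = \frac{18 \left(1 - \omega^{2}\right)}{\left(\omega^{2} + 1\right)^{2}}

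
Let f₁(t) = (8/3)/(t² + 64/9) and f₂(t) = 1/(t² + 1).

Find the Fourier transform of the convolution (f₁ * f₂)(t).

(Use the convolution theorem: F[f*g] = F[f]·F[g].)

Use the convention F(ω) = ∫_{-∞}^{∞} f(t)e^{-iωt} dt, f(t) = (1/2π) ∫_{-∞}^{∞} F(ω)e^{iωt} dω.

F[f₁*f₂](ω) = \pi^{2} e^{- \frac{11 \left|{\omega}\right|}{3}}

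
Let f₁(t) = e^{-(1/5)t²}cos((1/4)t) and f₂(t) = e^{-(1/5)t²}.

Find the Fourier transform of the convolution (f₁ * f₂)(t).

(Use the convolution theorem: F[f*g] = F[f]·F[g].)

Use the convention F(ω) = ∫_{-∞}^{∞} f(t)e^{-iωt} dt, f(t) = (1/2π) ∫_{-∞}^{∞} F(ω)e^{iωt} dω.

F[f₁*f₂](ω) = \frac{5 \pi \left(e^{\frac{5 \omega}{4}} + 1\right) e^{- \frac{5 \omega^{2}}{2} - \frac{5 \omega}{8} - \frac{5}{64}}}{2}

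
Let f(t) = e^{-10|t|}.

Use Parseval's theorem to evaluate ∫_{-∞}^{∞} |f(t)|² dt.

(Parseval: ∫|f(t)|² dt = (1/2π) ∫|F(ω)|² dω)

∫|f(t)|² dt = \frac{1}{10}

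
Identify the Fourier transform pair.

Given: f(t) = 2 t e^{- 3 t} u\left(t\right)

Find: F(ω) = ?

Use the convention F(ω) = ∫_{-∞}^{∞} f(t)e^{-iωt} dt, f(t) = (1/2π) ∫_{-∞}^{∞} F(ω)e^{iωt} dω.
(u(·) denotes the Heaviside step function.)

F(ω) = \frac{2}{\left(i \omega + 3\right)^{2}}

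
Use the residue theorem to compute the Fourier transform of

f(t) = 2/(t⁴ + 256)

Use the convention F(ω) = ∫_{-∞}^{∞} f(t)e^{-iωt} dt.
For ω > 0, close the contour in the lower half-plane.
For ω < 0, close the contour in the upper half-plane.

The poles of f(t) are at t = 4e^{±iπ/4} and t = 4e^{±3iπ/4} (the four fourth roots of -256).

Let g(z) = f(z)e^{-iωz}; for large |z| the factor e^{-iωz} decays in the lower half-plane when ω > 0 and in the upper half-plane when ω < 0.

Case ω > 0 (lower half-plane, clockwise contour ⇒ F(ω) = -2πi·ΣRes):
  Res_{z = - 2 \sqrt{2} - 2 \sqrt{2} i} g(z) = \frac{\sqrt{2} i \left(1 - i\right) e^{2 \sqrt{2} \omega \left(-1 + i\right)}}{256}
  Res_{z = 2 \sqrt{2} - 2 \sqrt{2} i} g(z) = \frac{\sqrt{2} i \left(1 + i\right) e^{- 2 \sqrt{2} \omega \left(1 + i\right)}}{256}
  F(ω) = -2πi·ΣRes = \frac{\sqrt{2} \pi \left(1 - i\right) \left(e^{4 \sqrt{2} i \omega} + i\right) e^{- 2 \sqrt{2} \omega \left(1 + i\right)}}{128} = \frac{\pi e^{- 2 \sqrt{2} \omega} \sin{\left(2 \sqrt{2} \omega + \frac{\pi}{4} \right)}}{32}

Case ω < 0 (upper half-plane, counterclockwise contour ⇒ F(ω) = +2πi·ΣRes):
  Res_{z = 2 \sqrt{2} + 2 \sqrt{2} i} g(z) = \frac{\sqrt{2} i \left(-1 + i\right) e^{2 \sqrt{2} \omega \left(1 - i\right)}}{256}
  Res_{z = - 2 \sqrt{2} + 2 \sqrt{2} i} g(z) = \frac{\sqrt{2} \left(1 - i\right) e^{2 \sqrt{2} \omega \left(1 + i\right)}}{256}
  F(ω) = 2πi·ΣRes = - \frac{\sqrt{2} i \pi \left(i \left(1 - i\right) e^{2 \sqrt{2} \omega \left(1 - i\right)} - \left(1 - i\right) e^{2 \sqrt{2} \omega \left(1 + i\right)}\right)}{128} = \frac{\pi e^{2 \sqrt{2} \omega} \cos{\left(2 \sqrt{2} \omega + \frac{\pi}{4} \right)}}{32}

Both cases combine into a single formula in |ω|:

F(ω) = \frac{\pi e^{- 2 \sqrt{2} \left|{\omega}\right|} \sin{\left(2 \sqrt{2} \left|{\omega}\right| + \frac{\pi}{4} \right)}}{32}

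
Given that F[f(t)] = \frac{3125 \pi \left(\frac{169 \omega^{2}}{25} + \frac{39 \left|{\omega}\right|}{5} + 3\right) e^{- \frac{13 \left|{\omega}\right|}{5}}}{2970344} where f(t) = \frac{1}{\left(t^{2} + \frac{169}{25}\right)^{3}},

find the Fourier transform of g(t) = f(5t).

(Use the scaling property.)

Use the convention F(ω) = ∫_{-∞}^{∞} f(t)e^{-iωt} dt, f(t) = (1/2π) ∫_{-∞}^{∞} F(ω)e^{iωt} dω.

F[g](ω) = \frac{\pi \left(169 \omega^{2} + 975 \left|{\omega}\right| + 1875\right) e^{- \frac{13 \left|{\omega}\right|}{25}}}{2970344}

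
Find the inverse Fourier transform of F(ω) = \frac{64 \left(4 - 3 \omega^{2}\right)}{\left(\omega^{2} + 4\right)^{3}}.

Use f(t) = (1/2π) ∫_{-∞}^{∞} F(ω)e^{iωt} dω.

f(t) = 8 t^{2} e^{- 2 \left|{t}\right|}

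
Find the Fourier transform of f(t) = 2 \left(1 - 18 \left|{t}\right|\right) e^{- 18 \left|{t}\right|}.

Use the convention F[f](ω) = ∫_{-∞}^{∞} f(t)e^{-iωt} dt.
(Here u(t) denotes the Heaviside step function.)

F(ω) = \frac{144 \omega^{2}}{\left(\omega^{2} + 324\right)^{2}}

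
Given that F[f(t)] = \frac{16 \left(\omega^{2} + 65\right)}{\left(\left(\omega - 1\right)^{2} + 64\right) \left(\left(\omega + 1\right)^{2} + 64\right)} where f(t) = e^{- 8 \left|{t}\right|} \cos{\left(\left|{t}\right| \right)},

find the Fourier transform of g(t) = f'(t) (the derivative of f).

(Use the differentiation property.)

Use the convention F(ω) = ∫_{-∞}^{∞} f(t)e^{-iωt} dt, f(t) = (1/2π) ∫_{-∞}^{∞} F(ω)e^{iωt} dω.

F[g](ω) = \frac{16 i \omega \left(\omega^{2} + 65\right)}{\omega^{4} + 126 \omega^{2} + 4225}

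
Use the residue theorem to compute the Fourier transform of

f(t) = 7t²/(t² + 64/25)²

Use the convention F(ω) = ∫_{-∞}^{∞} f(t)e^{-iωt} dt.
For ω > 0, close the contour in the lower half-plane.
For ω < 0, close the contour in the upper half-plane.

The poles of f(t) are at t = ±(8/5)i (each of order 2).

Let g(z) = f(z)e^{-iωz}; for large |z| the factor e^{-iωz} decays in the lower half-plane when ω > 0 and in the upper half-plane when ω < 0.

Case ω > 0 (lower half-plane, clockwise contour ⇒ F(ω) = -2πi·ΣRes):
  Res_{z = - \frac{8 i}{5}} g(z) = \frac{7 i \left(5 - 8 \omega\right) e^{- \frac{8 \omega}{5}}}{32} (pole of order 2)
  F(ω) = -2πi·ΣRes = \frac{7 \pi \left(5 - 8 \omega\right) e^{- \frac{8 \omega}{5}}}{16}

Case ω < 0 (upper half-plane, counterclockwise contour ⇒ F(ω) = +2πi·ΣRes):
  Res_{z = \frac{8 i}{5}} g(z) = \frac{7 i \left(- 8 \omega - 5\right) e^{\frac{8 \omega}{5}}}{32} (pole of order 2)
  F(ω) = 2πi·ΣRes = \frac{7 \pi \left(8 \omega + 5\right) e^{\frac{8 \omega}{5}}}{16}

Both cases combine into a single formula in |ω|:

F(ω) = \frac{7 \pi \left(5 - 8 \left|{\omega}\right|\right) e^{- \frac{8 \left|{\omega}\right|}{5}}}{16}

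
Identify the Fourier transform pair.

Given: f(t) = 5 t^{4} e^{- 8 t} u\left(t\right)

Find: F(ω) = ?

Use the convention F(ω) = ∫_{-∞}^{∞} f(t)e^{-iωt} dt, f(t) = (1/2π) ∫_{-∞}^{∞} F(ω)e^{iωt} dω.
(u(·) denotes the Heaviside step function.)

F(ω) = \frac{120}{\left(i \omega + 8\right)^{5}}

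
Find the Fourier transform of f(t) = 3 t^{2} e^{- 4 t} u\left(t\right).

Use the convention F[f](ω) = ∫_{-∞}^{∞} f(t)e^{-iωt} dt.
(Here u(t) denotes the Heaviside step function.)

F(ω) = \frac{6}{\left(i \omega + 4\right)^{3}}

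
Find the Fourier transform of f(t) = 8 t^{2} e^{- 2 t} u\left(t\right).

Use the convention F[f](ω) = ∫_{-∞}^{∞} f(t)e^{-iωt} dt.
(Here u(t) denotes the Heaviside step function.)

F(ω) = \frac{16}{\left(i \omega + 2\right)^{3}}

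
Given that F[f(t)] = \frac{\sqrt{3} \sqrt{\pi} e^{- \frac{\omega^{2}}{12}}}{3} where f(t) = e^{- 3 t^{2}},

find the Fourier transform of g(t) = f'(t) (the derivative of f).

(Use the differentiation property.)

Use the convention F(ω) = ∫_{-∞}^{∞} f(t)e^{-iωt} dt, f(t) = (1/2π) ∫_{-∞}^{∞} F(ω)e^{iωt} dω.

F[g](ω) = \frac{\sqrt{3} i \sqrt{\pi} \omega e^{- \frac{\omega^{2}}{12}}}{3}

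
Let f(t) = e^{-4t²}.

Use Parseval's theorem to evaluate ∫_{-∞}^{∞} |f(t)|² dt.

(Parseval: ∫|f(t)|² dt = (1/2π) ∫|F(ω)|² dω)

∫|f(t)|² dt = \frac{\sqrt{2} \sqrt{\pi}}{4}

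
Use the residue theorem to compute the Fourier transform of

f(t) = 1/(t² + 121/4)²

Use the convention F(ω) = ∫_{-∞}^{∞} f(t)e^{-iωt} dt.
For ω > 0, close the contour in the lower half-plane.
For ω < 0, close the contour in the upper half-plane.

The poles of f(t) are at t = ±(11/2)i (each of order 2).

Let g(z) = f(z)e^{-iωz}; for large |z| the factor e^{-iωz} decays in the lower half-plane when ω > 0 and in the upper half-plane when ω < 0.

Case ω > 0 (lower half-plane, clockwise contour ⇒ F(ω) = -2πi·ΣRes):
  Res_{z = - \frac{11 i}{2}} g(z) = \frac{i \left(11 \omega + 2\right) e^{- \frac{11 \omega}{2}}}{1331} (pole of order 2)
  F(ω) = -2πi·ΣRes = \frac{2 \pi \left(11 \omega + 2\right) e^{- \frac{11 \omega}{2}}}{1331}

Case ω < 0 (upper half-plane, counterclockwise contour ⇒ F(ω) = +2πi·ΣRes):
  Res_{z = \frac{11 i}{2}} g(z) = \frac{i \left(11 \omega - 2\right) e^{\frac{11 \omega}{2}}}{1331} (pole of order 2)
  F(ω) = 2πi·ΣRes = \frac{2 \pi \left(2 - 11 \omega\right) e^{\frac{11 \omega}{2}}}{1331}

Both cases combine into a single formula in |ω|:

F(ω) = \frac{2 \pi \left(11 \left|{\omega}\right| + 2\right) e^{- \frac{11 \left|{\omega}\right|}{2}}}{1331}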